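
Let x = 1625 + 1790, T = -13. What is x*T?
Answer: -44395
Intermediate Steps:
x = 3415
x*T = 3415*(-13) = -44395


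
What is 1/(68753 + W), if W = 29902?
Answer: 1/98655 ≈ 1.0136e-5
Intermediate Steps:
1/(68753 + W) = 1/(68753 + 29902) = 1/98655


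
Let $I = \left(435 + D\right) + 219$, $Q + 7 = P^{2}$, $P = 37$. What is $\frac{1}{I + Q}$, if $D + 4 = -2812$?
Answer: $- \frac{1}{800} \approx -0.00125$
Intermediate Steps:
$D = -2816$ ($D = -4 - 2812 = -2816$)
$Q = 1362$ ($Q = -7 + 37^{2} = -7 + 1369 = 1362$)
$I = -2162$ ($I = \left(435 - 2816\right) + 219 = -2381 + 219 = -2162$)
$\frac{1}{I + Q} = \frac{1}{-2162 + 1362} = \frac{1}{-800} = - \frac{1}{800}$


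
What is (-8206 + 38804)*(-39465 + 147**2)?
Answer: -546357888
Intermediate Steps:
(-8206 + 38804)*(-39465 + 147**2) = 30598*(-39465 + 21609) = 30598*(-17856) = -546357888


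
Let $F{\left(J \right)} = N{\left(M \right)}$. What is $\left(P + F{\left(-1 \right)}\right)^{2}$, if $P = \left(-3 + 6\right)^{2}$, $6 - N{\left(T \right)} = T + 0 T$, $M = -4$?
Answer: $361$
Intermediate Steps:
$N{\left(T \right)} = 6 - T$ ($N{\left(T \right)} = 6 - \left(T + 0 T\right) = 6 - \left(T + 0\right) = 6 - T$)
$F{\left(J \right)} = 10$ ($F{\left(J \right)} = 6 - -4 = 6 + 4 = 10$)
$P = 9$ ($P = 3^{2} = 9$)
$\left(P + F{\left(-1 \right)}\right)^{2} = \left(9 + 10\right)^{2} = 19^{2} = 361$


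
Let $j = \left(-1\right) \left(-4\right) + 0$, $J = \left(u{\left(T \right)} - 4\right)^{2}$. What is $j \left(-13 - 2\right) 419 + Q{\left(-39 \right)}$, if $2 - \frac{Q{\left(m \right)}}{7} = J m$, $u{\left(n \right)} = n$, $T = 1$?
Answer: $-22669$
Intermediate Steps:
$J = 9$ ($J = \left(1 - 4\right)^{2} = \left(-3\right)^{2} = 9$)
$Q{\left(m \right)} = 14 - 63 m$ ($Q{\left(m \right)} = 14 - 7 \cdot 9 m = 14 - 63 m$)
$j = 4$ ($j = 4 + 0 = 4$)
$j \left(-13 - 2\right) 419 + Q{\left(-39 \right)} = 4 \left(-13 - 2\right) 419 + \left(14 - -2457\right) = 4 \left(-15\right) 419 + \left(14 + 2457\right) = \left(-60\right) 419 + 2471 = -25140 + 2471 = -22669$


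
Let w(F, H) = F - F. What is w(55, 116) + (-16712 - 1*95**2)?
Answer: -25737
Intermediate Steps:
w(F, H) = 0
w(55, 116) + (-16712 - 1*95**2) = 0 + (-16712 - 1*95**2) = 0 + (-16712 - 1*9025) = 0 + (-16712 - 9025) = 0 - 25737 = -25737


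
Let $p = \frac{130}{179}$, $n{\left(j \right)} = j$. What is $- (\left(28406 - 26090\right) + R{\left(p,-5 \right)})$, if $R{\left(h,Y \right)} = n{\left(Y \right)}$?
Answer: $-2311$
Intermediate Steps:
$p = \frac{130}{179}$ ($p = 130 \cdot \frac{1}{179} = \frac{130}{179} \approx 0.72626$)
$R{\left(h,Y \right)} = Y$
$- (\left(28406 - 26090\right) + R{\left(p,-5 \right)}) = - (\left(28406 - 26090\right) - 5) = - (2316 - 5) = \left(-1\right) 2311 = -2311$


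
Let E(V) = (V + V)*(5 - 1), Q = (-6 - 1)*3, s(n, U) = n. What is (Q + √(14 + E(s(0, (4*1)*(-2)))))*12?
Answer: -252 + 12*√14 ≈ -207.10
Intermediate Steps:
Q = -21 (Q = -7*3 = -21)
E(V) = 8*V (E(V) = (2*V)*4 = 8*V)
(Q + √(14 + E(s(0, (4*1)*(-2)))))*12 = (-21 + √(14 + 8*0))*12 = (-21 + √(14 + 0))*12 = (-21 + √14)*12 = -252 + 12*√14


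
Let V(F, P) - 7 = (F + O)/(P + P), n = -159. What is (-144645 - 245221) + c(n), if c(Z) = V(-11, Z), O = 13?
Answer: -61987582/159 ≈ -3.8986e+5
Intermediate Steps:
V(F, P) = 7 + (13 + F)/(2*P) (V(F, P) = 7 + (F + 13)/(P + P) = 7 + (13 + F)/((2*P)) = 7 + (13 + F)*(1/(2*P)) = 7 + (13 + F)/(2*P))
c(Z) = (2 + 14*Z)/(2*Z) (c(Z) = (13 - 11 + 14*Z)/(2*Z) = (2 + 14*Z)/(2*Z))
(-144645 - 245221) + c(n) = (-144645 - 245221) + (7 + 1/(-159)) = -389866 + (7 - 1/159) = -389866 + 1112/159 = -61987582/159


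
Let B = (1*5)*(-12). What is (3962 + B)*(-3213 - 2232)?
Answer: -21246390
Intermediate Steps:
B = -60 (B = 5*(-12) = -60)
(3962 + B)*(-3213 - 2232) = (3962 - 60)*(-3213 - 2232) = 3902*(-5445) = -21246390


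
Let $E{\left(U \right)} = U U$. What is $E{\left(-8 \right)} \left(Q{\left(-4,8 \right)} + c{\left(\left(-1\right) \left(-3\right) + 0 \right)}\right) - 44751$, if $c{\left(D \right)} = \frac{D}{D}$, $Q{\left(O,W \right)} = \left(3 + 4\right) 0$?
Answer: $-44687$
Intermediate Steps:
$E{\left(U \right)} = U^{2}$
$Q{\left(O,W \right)} = 0$ ($Q{\left(O,W \right)} = 7 \cdot 0 = 0$)
$c{\left(D \right)} = 1$
$E{\left(-8 \right)} \left(Q{\left(-4,8 \right)} + c{\left(\left(-1\right) \left(-3\right) + 0 \right)}\right) - 44751 = \left(-8\right)^{2} \left(0 + 1\right) - 44751 = 64 \cdot 1 - 44751 = 64 - 44751 = -44687$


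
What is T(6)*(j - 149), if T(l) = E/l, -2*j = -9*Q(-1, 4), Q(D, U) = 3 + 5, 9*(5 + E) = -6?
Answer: 1921/18 ≈ 106.72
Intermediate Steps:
E = -17/3 (E = -5 + (1/9)*(-6) = -5 - 2/3 = -17/3 ≈ -5.6667)
Q(D, U) = 8
j = 36 (j = -(-9)*8/2 = -1/2*(-72) = 36)
T(l) = -17/(3*l)
T(6)*(j - 149) = (-17/3/6)*(36 - 149) = -17/3*1/6*(-113) = -17/18*(-113) = 1921/18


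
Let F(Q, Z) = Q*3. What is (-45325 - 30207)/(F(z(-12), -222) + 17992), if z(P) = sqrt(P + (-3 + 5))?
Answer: -679485872/161856077 + 113298*I*sqrt(10)/161856077 ≈ -4.1981 + 0.0022136*I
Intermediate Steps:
z(P) = sqrt(2 + P) (z(P) = sqrt(P + 2) = sqrt(2 + P))
F(Q, Z) = 3*Q
(-45325 - 30207)/(F(z(-12), -222) + 17992) = (-45325 - 30207)/(3*sqrt(2 - 12) + 17992) = -75532/(3*sqrt(-10) + 17992) = -75532/(3*(I*sqrt(10)) + 17992) = -75532/(3*I*sqrt(10) + 17992) = -75532/(17992 + 3*I*sqrt(10))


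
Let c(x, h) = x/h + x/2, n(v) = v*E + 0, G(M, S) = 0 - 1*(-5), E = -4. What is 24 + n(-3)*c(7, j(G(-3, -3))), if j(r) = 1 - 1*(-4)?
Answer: 414/5 ≈ 82.800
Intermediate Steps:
G(M, S) = 5 (G(M, S) = 0 + 5 = 5)
j(r) = 5 (j(r) = 1 + 4 = 5)
n(v) = -4*v (n(v) = v*(-4) + 0 = -4*v + 0 = -4*v)
c(x, h) = x/2 + x/h (c(x, h) = x/h + x*(1/2) = x/h + x/2 = x/2 + x/h)
24 + n(-3)*c(7, j(G(-3, -3))) = 24 + (-4*(-3))*((1/2)*7 + 7/5) = 24 + 12*(7/2 + 7*(1/5)) = 24 + 12*(7/2 + 7/5) = 24 + 12*(49/10) = 24 + 294/5 = 414/5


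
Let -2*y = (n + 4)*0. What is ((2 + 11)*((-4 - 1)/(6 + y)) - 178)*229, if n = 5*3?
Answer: -259457/6 ≈ -43243.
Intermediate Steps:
n = 15
y = 0 (y = -(15 + 4)*0/2 = -19*0/2 = -½*0 = 0)
((2 + 11)*((-4 - 1)/(6 + y)) - 178)*229 = ((2 + 11)*((-4 - 1)/(6 + 0)) - 178)*229 = (13*(-5/6) - 178)*229 = (13*(-5*⅙) - 178)*229 = (13*(-⅚) - 178)*229 = (-65/6 - 178)*229 = -1133/6*229 = -259457/6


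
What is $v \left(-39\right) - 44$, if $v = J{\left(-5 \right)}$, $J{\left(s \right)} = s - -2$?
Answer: $73$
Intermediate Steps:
$J{\left(s \right)} = 2 + s$ ($J{\left(s \right)} = s + 2 = 2 + s$)
$v = -3$ ($v = 2 - 5 = -3$)
$v \left(-39\right) - 44 = \left(-3\right) \left(-39\right) - 44 = 117 - 44 = 73$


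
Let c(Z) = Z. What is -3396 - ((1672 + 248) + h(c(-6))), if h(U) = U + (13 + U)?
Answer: -5317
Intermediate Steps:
h(U) = 13 + 2*U
-3396 - ((1672 + 248) + h(c(-6))) = -3396 - ((1672 + 248) + (13 + 2*(-6))) = -3396 - (1920 + (13 - 12)) = -3396 - (1920 + 1) = -3396 - 1*1921 = -3396 - 1921 = -5317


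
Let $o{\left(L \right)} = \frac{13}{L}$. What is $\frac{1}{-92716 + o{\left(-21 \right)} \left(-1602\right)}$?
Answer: $- \frac{7}{642070} \approx -1.0902 \cdot 10^{-5}$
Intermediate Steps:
$\frac{1}{-92716 + o{\left(-21 \right)} \left(-1602\right)} = \frac{1}{-92716 + \frac{13}{-21} \left(-1602\right)} = \frac{1}{-92716 + 13 \left(- \frac{1}{21}\right) \left(-1602\right)} = \frac{1}{-92716 - - \frac{6942}{7}} = \frac{1}{-92716 + \frac{6942}{7}} = \frac{1}{- \frac{642070}{7}} = - \frac{7}{642070}$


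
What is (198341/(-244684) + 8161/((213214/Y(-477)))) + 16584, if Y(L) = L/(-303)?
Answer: 3971820575625833/239507976908 ≈ 16583.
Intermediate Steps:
Y(L) = -L/303 (Y(L) = L*(-1/303) = -L/303)
(198341/(-244684) + 8161/((213214/Y(-477)))) + 16584 = (198341/(-244684) + 8161/((213214/((-1/303*(-477)))))) + 16584 = (198341*(-1/244684) + 8161/((213214/(159/101)))) + 16584 = (-18031/22244 + 8161/((213214*(101/159)))) + 16584 = (-18031/22244 + 8161/(21534614/159)) + 16584 = (-18031/22244 + 8161*(159/21534614)) + 16584 = (-18031/22244 + 1297599/21534614) + 16584 = -179713416439/239507976908 + 16584 = 3971820575625833/239507976908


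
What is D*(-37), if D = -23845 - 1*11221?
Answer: 1297442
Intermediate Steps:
D = -35066 (D = -23845 - 11221 = -35066)
D*(-37) = -35066*(-37) = 1297442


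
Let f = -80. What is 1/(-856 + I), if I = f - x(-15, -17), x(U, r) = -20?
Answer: -1/916 ≈ -0.0010917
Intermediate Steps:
I = -60 (I = -80 - 1*(-20) = -80 + 20 = -60)
1/(-856 + I) = 1/(-856 - 60) = 1/(-916) = -1/916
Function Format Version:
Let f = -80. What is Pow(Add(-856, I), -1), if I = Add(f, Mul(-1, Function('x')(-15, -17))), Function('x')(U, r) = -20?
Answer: Rational(-1, 916) ≈ -0.0010917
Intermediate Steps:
I = -60 (I = Add(-80, Mul(-1, -20)) = Add(-80, 20) = -60)
Pow(Add(-856, I), -1) = Pow(Add(-856, -60), -1) = Pow(-916, -1) = Rational(-1, 916)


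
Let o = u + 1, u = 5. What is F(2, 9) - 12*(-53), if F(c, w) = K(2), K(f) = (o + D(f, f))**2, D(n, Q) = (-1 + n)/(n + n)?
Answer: 10801/16 ≈ 675.06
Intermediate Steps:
D(n, Q) = (-1 + n)/(2*n) (D(n, Q) = (-1 + n)/((2*n)) = (-1 + n)*(1/(2*n)) = (-1 + n)/(2*n))
o = 6 (o = 5 + 1 = 6)
K(f) = (6 + (-1 + f)/(2*f))**2
F(c, w) = 625/16 (F(c, w) = (1/4)*(-1 + 13*2)**2/2**2 = (1/4)*(1/4)*(-1 + 26)**2 = (1/4)*(1/4)*25**2 = (1/4)*(1/4)*625 = 625/16)
F(2, 9) - 12*(-53) = 625/16 - 12*(-53) = 625/16 + 636 = 10801/16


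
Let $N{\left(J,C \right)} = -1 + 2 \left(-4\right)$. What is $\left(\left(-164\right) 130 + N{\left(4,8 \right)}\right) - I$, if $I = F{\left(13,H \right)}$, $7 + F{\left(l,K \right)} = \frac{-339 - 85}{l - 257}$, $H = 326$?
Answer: $- \frac{1300748}{61} \approx -21324.0$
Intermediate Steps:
$F{\left(l,K \right)} = -7 - \frac{424}{-257 + l}$ ($F{\left(l,K \right)} = -7 + \frac{-339 - 85}{l - 257} = -7 - \frac{424}{-257 + l}$)
$I = - \frac{321}{61}$ ($I = \frac{1375 - 91}{-257 + 13} = \frac{1375 - 91}{-244} = \left(- \frac{1}{244}\right) 1284 = - \frac{321}{61} \approx -5.2623$)
$N{\left(J,C \right)} = -9$ ($N{\left(J,C \right)} = -1 - 8 = -9$)
$\left(\left(-164\right) 130 + N{\left(4,8 \right)}\right) - I = \left(\left(-164\right) 130 - 9\right) - - \frac{321}{61} = \left(-21320 - 9\right) + \frac{321}{61} = -21329 + \frac{321}{61} = - \frac{1300748}{61}$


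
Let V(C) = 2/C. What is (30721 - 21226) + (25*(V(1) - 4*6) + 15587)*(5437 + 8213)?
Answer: 205264545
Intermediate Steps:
(30721 - 21226) + (25*(V(1) - 4*6) + 15587)*(5437 + 8213) = (30721 - 21226) + (25*(2/1 - 4*6) + 15587)*(5437 + 8213) = 9495 + (25*(2*1 - 24) + 15587)*13650 = 9495 + (25*(2 - 24) + 15587)*13650 = 9495 + (25*(-22) + 15587)*13650 = 9495 + (-550 + 15587)*13650 = 9495 + 15037*13650 = 9495 + 205255050 = 205264545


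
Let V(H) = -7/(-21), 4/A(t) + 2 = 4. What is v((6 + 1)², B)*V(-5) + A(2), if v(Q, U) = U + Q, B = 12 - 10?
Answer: 19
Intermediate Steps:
A(t) = 2 (A(t) = 4/(-2 + 4) = 4/2 = 4*(½) = 2)
B = 2
V(H) = ⅓ (V(H) = -7*(-1/21) = ⅓)
v(Q, U) = Q + U
v((6 + 1)², B)*V(-5) + A(2) = ((6 + 1)² + 2)*(⅓) + 2 = (7² + 2)*(⅓) + 2 = (49 + 2)*(⅓) + 2 = 51*(⅓) + 2 = 17 + 2 = 19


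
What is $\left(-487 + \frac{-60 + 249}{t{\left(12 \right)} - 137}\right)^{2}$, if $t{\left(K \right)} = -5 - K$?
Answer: $\frac{115369081}{484} \approx 2.3837 \cdot 10^{5}$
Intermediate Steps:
$\left(-487 + \frac{-60 + 249}{t{\left(12 \right)} - 137}\right)^{2} = \left(-487 + \frac{-60 + 249}{\left(-5 - 12\right) - 137}\right)^{2} = \left(-487 + \frac{189}{\left(-5 - 12\right) - 137}\right)^{2} = \left(-487 + \frac{189}{-17 - 137}\right)^{2} = \left(-487 + \frac{189}{-154}\right)^{2} = \left(-487 + 189 \left(- \frac{1}{154}\right)\right)^{2} = \left(-487 - \frac{27}{22}\right)^{2} = \left(- \frac{10741}{22}\right)^{2} = \frac{115369081}{484}$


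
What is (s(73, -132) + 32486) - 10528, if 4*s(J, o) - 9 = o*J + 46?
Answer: 78251/4 ≈ 19563.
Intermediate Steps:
s(J, o) = 55/4 + J*o/4 (s(J, o) = 9/4 + (o*J + 46)/4 = 9/4 + (J*o + 46)/4 = 9/4 + (46 + J*o)/4 = 9/4 + (23/2 + J*o/4) = 55/4 + J*o/4)
(s(73, -132) + 32486) - 10528 = ((55/4 + (¼)*73*(-132)) + 32486) - 10528 = ((55/4 - 2409) + 32486) - 10528 = (-9581/4 + 32486) - 10528 = 120363/4 - 10528 = 78251/4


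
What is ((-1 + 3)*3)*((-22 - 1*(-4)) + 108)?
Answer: 540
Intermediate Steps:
((-1 + 3)*3)*((-22 - 1*(-4)) + 108) = (2*3)*((-22 + 4) + 108) = 6*(-18 + 108) = 6*90 = 540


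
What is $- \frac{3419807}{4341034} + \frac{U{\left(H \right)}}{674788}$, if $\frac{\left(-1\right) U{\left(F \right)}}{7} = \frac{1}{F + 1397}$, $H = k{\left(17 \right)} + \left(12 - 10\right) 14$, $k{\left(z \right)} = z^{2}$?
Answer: $- \frac{1977651545303631}{2510390946728744} \approx -0.78779$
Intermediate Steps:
$H = 317$ ($H = 17^{2} + \left(12 - 10\right) 14 = 289 + 2 \cdot 14 = 289 + 28 = 317$)
$U{\left(F \right)} = - \frac{7}{1397 + F}$ ($U{\left(F \right)} = - \frac{7}{F + 1397} = - \frac{7}{1397 + F}$)
$- \frac{3419807}{4341034} + \frac{U{\left(H \right)}}{674788} = - \frac{3419807}{4341034} + \frac{\left(-7\right) \frac{1}{1397 + 317}}{674788} = \left(-3419807\right) \frac{1}{4341034} + - \frac{7}{1714} \cdot \frac{1}{674788} = - \frac{3419807}{4341034} + \left(-7\right) \frac{1}{1714} \cdot \frac{1}{674788} = - \frac{3419807}{4341034} - \frac{7}{1156586632} = - \frac{1977651545303631}{2510390946728744}$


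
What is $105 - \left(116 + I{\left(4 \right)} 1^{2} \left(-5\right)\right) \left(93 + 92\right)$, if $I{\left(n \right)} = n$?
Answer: $-17655$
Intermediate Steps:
$105 - \left(116 + I{\left(4 \right)} 1^{2} \left(-5\right)\right) \left(93 + 92\right) = 105 - \left(116 + 4 \cdot 1^{2} \left(-5\right)\right) \left(93 + 92\right) = 105 - \left(116 + 4 \cdot 1 \left(-5\right)\right) 185 = 105 - \left(116 + 4 \left(-5\right)\right) 185 = 105 - \left(116 - 20\right) 185 = 105 - 96 \cdot 185 = 105 - 17760 = -17655$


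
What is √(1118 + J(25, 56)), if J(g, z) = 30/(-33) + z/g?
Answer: 2*√846494/55 ≈ 33.456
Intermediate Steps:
J(g, z) = -10/11 + z/g (J(g, z) = 30*(-1/33) + z/g = -10/11 + z/g)
√(1118 + J(25, 56)) = √(1118 + (-10/11 + 56/25)) = √(1118 + 366/275) = √(307816/275) = 2*√846494/55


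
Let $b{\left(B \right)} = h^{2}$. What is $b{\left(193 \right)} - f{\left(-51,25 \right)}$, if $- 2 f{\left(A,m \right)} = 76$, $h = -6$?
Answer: $74$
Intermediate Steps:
$f{\left(A,m \right)} = -38$ ($f{\left(A,m \right)} = \left(- \frac{1}{2}\right) 76 = -38$)
$b{\left(B \right)} = 36$ ($b{\left(B \right)} = \left(-6\right)^{2} = 36$)
$b{\left(193 \right)} - f{\left(-51,25 \right)} = 36 - -38 = 36 + 38 = 74$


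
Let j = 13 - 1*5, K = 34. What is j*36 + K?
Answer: 322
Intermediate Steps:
j = 8 (j = 13 - 5 = 8)
j*36 + K = 8*36 + 34 = 288 + 34 = 322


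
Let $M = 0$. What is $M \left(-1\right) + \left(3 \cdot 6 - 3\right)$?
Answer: $15$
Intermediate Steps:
$M \left(-1\right) + \left(3 \cdot 6 - 3\right) = 0 \left(-1\right) + \left(3 \cdot 6 - 3\right) = 0 + \left(18 - 3\right) = 0 + 15 = 15$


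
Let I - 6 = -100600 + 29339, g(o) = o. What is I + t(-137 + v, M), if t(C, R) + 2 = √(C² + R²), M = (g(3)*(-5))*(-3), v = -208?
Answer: -71257 + 15*√538 ≈ -70909.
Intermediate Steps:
M = 45 (M = (3*(-5))*(-3) = -15*(-3) = 45)
t(C, R) = -2 + √(C² + R²)
I = -71255 (I = 6 + (-100600 + 29339) = 6 - 71261 = -71255)
I + t(-137 + v, M) = -71255 + (-2 + √((-137 - 208)² + 45²)) = -71255 + (-2 + √((-345)² + 2025)) = -71255 + (-2 + √(119025 + 2025)) = -71255 + (-2 + √121050) = -71255 + (-2 + 15*√538) = -71257 + 15*√538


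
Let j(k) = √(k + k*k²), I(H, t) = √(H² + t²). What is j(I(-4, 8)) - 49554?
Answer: -49554 + 18*5^(¼) ≈ -49527.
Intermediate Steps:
j(k) = √(k + k³)
j(I(-4, 8)) - 49554 = √(√((-4)² + 8²) + (√((-4)² + 8²))³) - 49554 = √(√(16 + 64) + (√(16 + 64))³) - 49554 = √(√80 + (√80)³) - 49554 = √(4*√5 + (4*√5)³) - 49554 = √(4*√5 + 320*√5) - 49554 = √(324*√5) - 49554 = 18*5^(¼) - 49554 = -49554 + 18*5^(¼)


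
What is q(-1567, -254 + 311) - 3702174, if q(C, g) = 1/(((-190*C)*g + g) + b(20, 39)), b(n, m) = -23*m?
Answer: -62825041279979/16969770 ≈ -3.7022e+6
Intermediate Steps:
q(C, g) = 1/(-897 + g - 190*C*g) (q(C, g) = 1/(((-190*C)*g + g) - 23*39) = 1/((-190*C*g + g) - 897) = 1/((g - 190*C*g) - 897) = 1/(-897 + g - 190*C*g))
q(-1567, -254 + 311) - 3702174 = -1/(897 - (-254 + 311) + 190*(-1567)*(-254 + 311)) - 3702174 = -1/(897 - 1*57 + 190*(-1567)*57) - 3702174 = -1/(897 - 57 - 16970610) - 3702174 = -1/(-16969770) - 3702174 = -1*(-1/16969770) - 3702174 = 1/16969770 - 3702174 = -62825041279979/16969770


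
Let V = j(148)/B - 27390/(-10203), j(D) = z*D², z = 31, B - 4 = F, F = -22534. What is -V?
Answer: 1051830862/38312265 ≈ 27.454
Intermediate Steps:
B = -22530 (B = 4 - 22534 = -22530)
j(D) = 31*D²
V = -1051830862/38312265 (V = (31*148²)/(-22530) - 27390/(-10203) = (31*21904)*(-1/22530) - 27390*(-1/10203) = 679024*(-1/22530) + 9130/3401 = -339512/11265 + 9130/3401 = -1051830862/38312265 ≈ -27.454)
-V = -1*(-1051830862/38312265) = 1051830862/38312265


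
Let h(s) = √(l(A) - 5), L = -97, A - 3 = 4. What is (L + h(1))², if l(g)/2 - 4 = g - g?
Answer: (97 - √3)² ≈ 9076.0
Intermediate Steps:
A = 7 (A = 3 + 4 = 7)
l(g) = 8 (l(g) = 8 + 2*(g - g) = 8 + 2*0 = 8 + 0 = 8)
h(s) = √3 (h(s) = √(8 - 5) = √3)
(L + h(1))² = (-97 + √3)²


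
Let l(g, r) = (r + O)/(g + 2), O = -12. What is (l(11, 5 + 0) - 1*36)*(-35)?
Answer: 16625/13 ≈ 1278.8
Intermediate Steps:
l(g, r) = (-12 + r)/(2 + g) (l(g, r) = (r - 12)/(g + 2) = (-12 + r)/(2 + g))
(l(11, 5 + 0) - 1*36)*(-35) = ((-12 + (5 + 0))/(2 + 11) - 1*36)*(-35) = ((-12 + 5)/13 - 36)*(-35) = ((1/13)*(-7) - 36)*(-35) = (-7/13 - 36)*(-35) = -475/13*(-35) = 16625/13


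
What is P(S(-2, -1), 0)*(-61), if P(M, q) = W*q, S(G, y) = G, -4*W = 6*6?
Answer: 0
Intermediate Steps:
W = -9 (W = -3*6/2 = -1/4*36 = -9)
P(M, q) = -9*q
P(S(-2, -1), 0)*(-61) = -9*0*(-61) = 0*(-61) = 0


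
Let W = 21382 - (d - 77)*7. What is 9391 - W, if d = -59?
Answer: -12943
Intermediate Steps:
W = 22334 (W = 21382 - (-59 - 77)*7 = 21382 - (-136)*7 = 21382 - 1*(-952) = 21382 + 952 = 22334)
9391 - W = 9391 - 1*22334 = 9391 - 22334 = -12943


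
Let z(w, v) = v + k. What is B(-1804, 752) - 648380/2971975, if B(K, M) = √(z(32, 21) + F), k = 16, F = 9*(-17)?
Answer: -129676/594395 + 2*I*√29 ≈ -0.21816 + 10.77*I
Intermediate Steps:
F = -153
z(w, v) = 16 + v (z(w, v) = v + 16 = 16 + v)
B(K, M) = 2*I*√29 (B(K, M) = √((16 + 21) - 153) = √(37 - 153) = √(-116) = 2*I*√29)
B(-1804, 752) - 648380/2971975 = 2*I*√29 - 648380/2971975 = 2*I*√29 - 648380*1/2971975 = 2*I*√29 - 129676/594395 = -129676/594395 + 2*I*√29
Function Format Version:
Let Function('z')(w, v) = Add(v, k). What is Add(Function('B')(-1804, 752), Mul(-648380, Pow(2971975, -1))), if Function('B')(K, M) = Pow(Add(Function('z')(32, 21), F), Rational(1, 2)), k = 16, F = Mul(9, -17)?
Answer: Add(Rational(-129676, 594395), Mul(2, I, Pow(29, Rational(1, 2)))) ≈ Add(-0.21816, Mul(10.770, I))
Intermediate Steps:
F = -153
Function('z')(w, v) = Add(16, v) (Function('z')(w, v) = Add(v, 16) = Add(16, v))
Function('B')(K, M) = Mul(2, I, Pow(29, Rational(1, 2))) (Function('B')(K, M) = Pow(Add(Add(16, 21), -153), Rational(1, 2)) = Pow(Add(37, -153), Rational(1, 2)) = Pow(-116, Rational(1, 2)) = Mul(2, I, Pow(29, Rational(1, 2))))
Add(Function('B')(-1804, 752), Mul(-648380, Pow(2971975, -1))) = Add(Mul(2, I, Pow(29, Rational(1, 2))), Mul(-648380, Pow(2971975, -1))) = Add(Mul(2, I, Pow(29, Rational(1, 2))), Mul(-648380, Rational(1, 2971975))) = Add(Mul(2, I, Pow(29, Rational(1, 2))), Rational(-129676, 594395)) = Add(Rational(-129676, 594395), Mul(2, I, Pow(29, Rational(1, 2))))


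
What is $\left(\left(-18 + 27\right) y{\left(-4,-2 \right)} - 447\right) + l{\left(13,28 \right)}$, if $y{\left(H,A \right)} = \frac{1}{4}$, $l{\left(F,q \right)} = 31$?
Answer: $- \frac{1655}{4} \approx -413.75$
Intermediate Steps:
$y{\left(H,A \right)} = \frac{1}{4}$
$\left(\left(-18 + 27\right) y{\left(-4,-2 \right)} - 447\right) + l{\left(13,28 \right)} = \left(\left(-18 + 27\right) \frac{1}{4} - 447\right) + 31 = \left(9 \cdot \frac{1}{4} - 447\right) + 31 = \left(\frac{9}{4} - 447\right) + 31 = - \frac{1779}{4} + 31 = - \frac{1655}{4}$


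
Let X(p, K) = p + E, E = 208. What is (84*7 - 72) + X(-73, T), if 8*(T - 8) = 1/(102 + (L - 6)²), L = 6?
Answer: 651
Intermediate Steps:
T = 6529/816 (T = 8 + 1/(8*(102 + (6 - 6)²)) = 8 + 1/(8*(102 + 0²)) = 8 + 1/(8*(102 + 0)) = 8 + (⅛)/102 = 8 + (⅛)*(1/102) = 8 + 1/816 = 6529/816 ≈ 8.0012)
X(p, K) = 208 + p (X(p, K) = p + 208 = 208 + p)
(84*7 - 72) + X(-73, T) = (84*7 - 72) + (208 - 73) = (588 - 72) + 135 = 516 + 135 = 651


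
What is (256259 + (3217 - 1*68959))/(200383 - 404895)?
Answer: -190517/204512 ≈ -0.93157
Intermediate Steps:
(256259 + (3217 - 1*68959))/(200383 - 404895) = (256259 + (3217 - 68959))/(-204512) = (256259 - 65742)*(-1/204512) = 190517*(-1/204512) = -190517/204512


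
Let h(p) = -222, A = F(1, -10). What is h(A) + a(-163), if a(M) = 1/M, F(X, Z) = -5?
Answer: -36187/163 ≈ -222.01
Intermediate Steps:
A = -5
h(A) + a(-163) = -222 + 1/(-163) = -222 - 1/163 = -36187/163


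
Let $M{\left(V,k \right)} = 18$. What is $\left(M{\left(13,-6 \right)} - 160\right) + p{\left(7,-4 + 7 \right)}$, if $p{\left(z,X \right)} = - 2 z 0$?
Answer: $-142$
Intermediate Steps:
$p{\left(z,X \right)} = 0$
$\left(M{\left(13,-6 \right)} - 160\right) + p{\left(7,-4 + 7 \right)} = \left(18 - 160\right) + 0 = -142 + 0 = -142$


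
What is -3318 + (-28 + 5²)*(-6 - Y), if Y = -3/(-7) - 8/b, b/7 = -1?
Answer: -23067/7 ≈ -3295.3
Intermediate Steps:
b = -7 (b = 7*(-1) = -7)
Y = 11/7 (Y = -3/(-7) - 8/(-7) = -3*(-⅐) - 8*(-⅐) = 3/7 + 8/7 = 11/7 ≈ 1.5714)
-3318 + (-28 + 5²)*(-6 - Y) = -3318 + (-28 + 5²)*(-6 - 1*11/7) = -3318 + (-28 + 25)*(-6 - 11/7) = -3318 - 3*(-53/7) = -3318 + 159/7 = -23067/7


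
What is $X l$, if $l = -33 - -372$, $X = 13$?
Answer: $4407$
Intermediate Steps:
$l = 339$ ($l = -33 + 372 = 339$)
$X l = 13 \cdot 339 = 4407$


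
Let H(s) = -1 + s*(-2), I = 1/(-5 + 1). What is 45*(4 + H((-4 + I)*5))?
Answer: 4095/2 ≈ 2047.5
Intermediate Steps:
I = -¼ (I = 1/(-4) = -¼ ≈ -0.25000)
H(s) = -1 - 2*s
45*(4 + H((-4 + I)*5)) = 45*(4 + (-1 - 2*(-4 - ¼)*5)) = 45*(4 + (-1 - (-17)*5/2)) = 45*(4 + (-1 - 2*(-85/4))) = 45*(4 + (-1 + 85/2)) = 45*(4 + 83/2) = 45*(91/2) = 4095/2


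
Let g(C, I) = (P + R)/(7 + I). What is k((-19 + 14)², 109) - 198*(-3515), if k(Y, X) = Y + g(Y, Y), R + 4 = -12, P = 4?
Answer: 5567957/8 ≈ 6.9600e+5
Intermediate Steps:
R = -16 (R = -4 - 12 = -16)
g(C, I) = -12/(7 + I) (g(C, I) = (4 - 16)/(7 + I) = -12/(7 + I))
k(Y, X) = Y - 12/(7 + Y)
k((-19 + 14)², 109) - 198*(-3515) = (-12 + (-19 + 14)²*(7 + (-19 + 14)²))/(7 + (-19 + 14)²) - 198*(-3515) = (-12 + (-5)²*(7 + (-5)²))/(7 + (-5)²) - 1*(-695970) = (-12 + 25*(7 + 25))/(7 + 25) + 695970 = (-12 + 25*32)/32 + 695970 = (-12 + 800)/32 + 695970 = (1/32)*788 + 695970 = 197/8 + 695970 = 5567957/8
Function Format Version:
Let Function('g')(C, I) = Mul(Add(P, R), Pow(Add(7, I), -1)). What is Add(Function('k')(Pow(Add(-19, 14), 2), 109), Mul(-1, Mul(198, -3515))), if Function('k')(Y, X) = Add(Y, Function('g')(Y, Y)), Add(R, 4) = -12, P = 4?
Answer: Rational(5567957, 8) ≈ 6.9600e+5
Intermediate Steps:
R = -16 (R = Add(-4, -12) = -16)
Function('g')(C, I) = Mul(-12, Pow(Add(7, I), -1)) (Function('g')(C, I) = Mul(Add(4, -16), Pow(Add(7, I), -1)) = Mul(-12, Pow(Add(7, I), -1)))
Function('k')(Y, X) = Add(Y, Mul(-12, Pow(Add(7, Y), -1)))
Add(Function('k')(Pow(Add(-19, 14), 2), 109), Mul(-1, Mul(198, -3515))) = Add(Mul(Pow(Add(7, Pow(Add(-19, 14), 2)), -1), Add(-12, Mul(Pow(Add(-19, 14), 2), Add(7, Pow(Add(-19, 14), 2))))), Mul(-1, Mul(198, -3515))) = Add(Mul(Pow(Add(7, Pow(-5, 2)), -1), Add(-12, Mul(Pow(-5, 2), Add(7, Pow(-5, 2))))), Mul(-1, -695970)) = Add(Mul(Pow(Add(7, 25), -1), Add(-12, Mul(25, Add(7, 25)))), 695970) = Add(Mul(Pow(32, -1), Add(-12, Mul(25, 32))), 695970) = Add(Mul(Rational(1, 32), Add(-12, 800)), 695970) = Add(Mul(Rational(1, 32), 788), 695970) = Add(Rational(197, 8), 695970) = Rational(5567957, 8)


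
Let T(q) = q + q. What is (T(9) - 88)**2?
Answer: 4900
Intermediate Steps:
T(q) = 2*q
(T(9) - 88)**2 = (2*9 - 88)**2 = (18 - 88)**2 = (-70)**2 = 4900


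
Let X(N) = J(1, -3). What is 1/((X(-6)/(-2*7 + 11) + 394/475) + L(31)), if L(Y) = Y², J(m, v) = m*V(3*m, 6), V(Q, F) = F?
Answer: 475/455919 ≈ 0.0010419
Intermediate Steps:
J(m, v) = 6*m (J(m, v) = m*6 = 6*m)
X(N) = 6 (X(N) = 6*1 = 6)
1/((X(-6)/(-2*7 + 11) + 394/475) + L(31)) = 1/((6/(-2*7 + 11) + 394/475) + 31²) = 1/((6/(-14 + 11) + 394*(1/475)) + 961) = 1/((6/(-3) + 394/475) + 961) = 1/((6*(-⅓) + 394/475) + 961) = 1/((-2 + 394/475) + 961) = 1/(-556/475 + 961) = 1/(455919/475) = 475/455919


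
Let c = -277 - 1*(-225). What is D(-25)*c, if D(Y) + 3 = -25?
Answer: 1456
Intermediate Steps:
c = -52 (c = -277 + 225 = -52)
D(Y) = -28 (D(Y) = -3 - 25 = -28)
D(-25)*c = -28*(-52) = 1456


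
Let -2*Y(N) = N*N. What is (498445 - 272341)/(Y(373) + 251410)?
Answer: 452208/363691 ≈ 1.2434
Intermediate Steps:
Y(N) = -N²/2 (Y(N) = -N*N/2 = -N²/2)
(498445 - 272341)/(Y(373) + 251410) = (498445 - 272341)/(-½*373² + 251410) = 226104/(-½*139129 + 251410) = 226104/(-139129/2 + 251410) = 226104/(363691/2) = 226104*(2/363691) = 452208/363691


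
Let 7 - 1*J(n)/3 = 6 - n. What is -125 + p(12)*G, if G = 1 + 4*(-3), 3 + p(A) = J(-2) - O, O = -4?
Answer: -103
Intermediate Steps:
J(n) = 3 + 3*n (J(n) = 21 - 3*(6 - n) = 21 + (-18 + 3*n) = 3 + 3*n)
p(A) = -2 (p(A) = -3 + ((3 + 3*(-2)) - 1*(-4)) = -3 + ((3 - 6) + 4) = -3 + (-3 + 4) = -3 + 1 = -2)
G = -11 (G = 1 - 12 = -11)
-125 + p(12)*G = -125 - 2*(-11) = -125 + 22 = -103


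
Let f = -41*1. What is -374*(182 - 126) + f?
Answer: -20985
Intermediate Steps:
f = -41
-374*(182 - 126) + f = -374*(182 - 126) - 41 = -374*56 - 41 = -20944 - 41 = -20985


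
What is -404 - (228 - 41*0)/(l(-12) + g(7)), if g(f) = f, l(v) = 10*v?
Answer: -45424/113 ≈ -401.98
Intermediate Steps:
-404 - (228 - 41*0)/(l(-12) + g(7)) = -404 - (228 - 41*0)/(10*(-12) + 7) = -404 - (228 + 0)/(-120 + 7) = -404 - 228/(-113) = -404 - 228*(-1)/113 = -404 - 1*(-228/113) = -404 + 228/113 = -45424/113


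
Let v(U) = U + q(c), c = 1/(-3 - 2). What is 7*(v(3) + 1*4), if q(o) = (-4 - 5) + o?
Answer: -77/5 ≈ -15.400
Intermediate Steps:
c = -⅕ (c = 1/(-5) = -⅕ ≈ -0.20000)
q(o) = -9 + o
v(U) = -46/5 + U (v(U) = U + (-9 - ⅕) = U - 46/5 = -46/5 + U)
7*(v(3) + 1*4) = 7*((-46/5 + 3) + 1*4) = 7*(-31/5 + 4) = 7*(-11/5) = -77/5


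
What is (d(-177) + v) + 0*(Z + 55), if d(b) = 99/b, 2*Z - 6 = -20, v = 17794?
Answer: 1049813/59 ≈ 17793.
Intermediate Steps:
Z = -7 (Z = 3 + (½)*(-20) = 3 - 10 = -7)
(d(-177) + v) + 0*(Z + 55) = (99/(-177) + 17794) + 0*(-7 + 55) = (99*(-1/177) + 17794) + 0*48 = (-33/59 + 17794) + 0 = 1049813/59 + 0 = 1049813/59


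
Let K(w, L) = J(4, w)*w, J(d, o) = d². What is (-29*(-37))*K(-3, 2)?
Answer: -51504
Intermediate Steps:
K(w, L) = 16*w (K(w, L) = 4²*w = 16*w)
(-29*(-37))*K(-3, 2) = (-29*(-37))*(16*(-3)) = 1073*(-48) = -51504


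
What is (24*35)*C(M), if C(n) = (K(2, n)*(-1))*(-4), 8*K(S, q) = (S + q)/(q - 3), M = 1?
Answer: -630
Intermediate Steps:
K(S, q) = (S + q)/(8*(-3 + q)) (K(S, q) = ((S + q)/(q - 3))/8 = ((S + q)/(-3 + q))/8 = (S + q)/(8*(-3 + q)))
C(n) = (2 + n)/(2*(-3 + n)) (C(n) = (((2 + n)/(8*(-3 + n)))*(-1))*(-4) = -(2 + n)/(8*(-3 + n))*(-4) = (2 + n)/(2*(-3 + n)))
(24*35)*C(M) = (24*35)*((2 + 1)/(2*(-3 + 1))) = 840*((½)*3/(-2)) = 840*((½)*(-½)*3) = 840*(-¾) = -630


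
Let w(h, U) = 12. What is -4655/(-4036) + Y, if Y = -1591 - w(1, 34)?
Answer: -6465053/4036 ≈ -1601.8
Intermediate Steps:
Y = -1603 (Y = -1591 - 1*12 = -1591 - 12 = -1603)
-4655/(-4036) + Y = -4655/(-4036) - 1603 = -4655*(-1/4036) - 1603 = 4655/4036 - 1603 = -6465053/4036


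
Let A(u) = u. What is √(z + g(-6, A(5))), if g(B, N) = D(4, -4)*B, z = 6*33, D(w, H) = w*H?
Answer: 7*√6 ≈ 17.146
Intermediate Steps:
D(w, H) = H*w
z = 198
g(B, N) = -16*B (g(B, N) = (-4*4)*B = -16*B)
√(z + g(-6, A(5))) = √(198 - 16*(-6)) = √(198 + 96) = √294 = 7*√6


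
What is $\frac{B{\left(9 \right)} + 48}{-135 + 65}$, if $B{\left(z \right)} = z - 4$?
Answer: $- \frac{53}{70} \approx -0.75714$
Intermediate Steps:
$B{\left(z \right)} = -4 + z$
$\frac{B{\left(9 \right)} + 48}{-135 + 65} = \frac{\left(-4 + 9\right) + 48}{-135 + 65} = \frac{5 + 48}{-70} = \left(- \frac{1}{70}\right) 53 = - \frac{53}{70}$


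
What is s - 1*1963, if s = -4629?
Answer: -6592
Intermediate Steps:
s - 1*1963 = -4629 - 1*1963 = -4629 - 1963 = -6592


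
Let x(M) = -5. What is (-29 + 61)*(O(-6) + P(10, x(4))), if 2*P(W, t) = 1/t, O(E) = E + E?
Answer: -1936/5 ≈ -387.20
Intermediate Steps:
O(E) = 2*E
P(W, t) = 1/(2*t)
(-29 + 61)*(O(-6) + P(10, x(4))) = (-29 + 61)*(2*(-6) + (½)/(-5)) = 32*(-12 + (½)*(-⅕)) = 32*(-12 - ⅒) = 32*(-121/10) = -1936/5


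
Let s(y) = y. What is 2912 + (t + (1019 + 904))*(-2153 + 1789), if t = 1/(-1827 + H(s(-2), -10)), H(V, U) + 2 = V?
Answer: -1276316496/1831 ≈ -6.9706e+5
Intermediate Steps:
H(V, U) = -2 + V
t = -1/1831 (t = 1/(-1827 + (-2 - 2)) = 1/(-1827 - 4) = 1/(-1831) = -1/1831 ≈ -0.00054615)
2912 + (t + (1019 + 904))*(-2153 + 1789) = 2912 + (-1/1831 + (1019 + 904))*(-2153 + 1789) = 2912 + (-1/1831 + 1923)*(-364) = 2912 + (3521012/1831)*(-364) = 2912 - 1281648368/1831 = -1276316496/1831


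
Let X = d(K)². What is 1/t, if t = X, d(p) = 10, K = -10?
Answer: 1/100 ≈ 0.010000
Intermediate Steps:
X = 100 (X = 10² = 100)
t = 100
1/t = 1/100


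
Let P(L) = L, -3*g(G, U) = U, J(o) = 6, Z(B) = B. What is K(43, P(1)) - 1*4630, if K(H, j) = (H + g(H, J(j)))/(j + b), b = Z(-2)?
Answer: -4671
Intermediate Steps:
g(G, U) = -U/3
b = -2
K(H, j) = (-2 + H)/(-2 + j) (K(H, j) = (H - ⅓*6)/(j - 2) = (H - 2)/(-2 + j) = (-2 + H)/(-2 + j))
K(43, P(1)) - 1*4630 = (-2 + 43)/(-2 + 1) - 1*4630 = 41/(-1) - 4630 = -1*41 - 4630 = -41 - 4630 = -4671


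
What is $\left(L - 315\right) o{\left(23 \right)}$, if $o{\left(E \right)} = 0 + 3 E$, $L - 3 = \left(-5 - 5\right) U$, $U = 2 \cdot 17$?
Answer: $-44988$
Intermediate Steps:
$U = 34$
$L = -337$ ($L = 3 + \left(-5 - 5\right) 34 = 3 - 340 = -337$)
$o{\left(E \right)} = 3 E$
$\left(L - 315\right) o{\left(23 \right)} = \left(-337 - 315\right) 3 \cdot 23 = \left(-652\right) 69 = -44988$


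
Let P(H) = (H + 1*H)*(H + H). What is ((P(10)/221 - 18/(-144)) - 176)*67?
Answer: -20619049/1768 ≈ -11662.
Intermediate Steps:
P(H) = 4*H² (P(H) = (H + H)*(2*H) = (2*H)*(2*H) = 4*H²)
((P(10)/221 - 18/(-144)) - 176)*67 = (((4*10²)/221 - 18/(-144)) - 176)*67 = (((4*100)*(1/221) - 18*(-1/144)) - 176)*67 = ((400*(1/221) + ⅛) - 176)*67 = ((400/221 + ⅛) - 176)*67 = (3421/1768 - 176)*67 = -307747/1768*67 = -20619049/1768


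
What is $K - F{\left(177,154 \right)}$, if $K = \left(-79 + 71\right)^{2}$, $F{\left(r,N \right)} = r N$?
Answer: $-27194$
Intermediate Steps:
$F{\left(r,N \right)} = N r$
$K = 64$ ($K = \left(-8\right)^{2} = 64$)
$K - F{\left(177,154 \right)} = 64 - 154 \cdot 177 = 64 - 27258 = -27194$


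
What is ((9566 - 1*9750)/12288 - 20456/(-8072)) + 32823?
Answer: 50873777497/1549824 ≈ 32826.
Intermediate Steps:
((9566 - 1*9750)/12288 - 20456/(-8072)) + 32823 = ((9566 - 9750)*(1/12288) - 20456*(-1/8072)) + 32823 = (-184*1/12288 + 2557/1009) + 32823 = (-23/1536 + 2557/1009) + 32823 = 3904345/1549824 + 32823 = 50873777497/1549824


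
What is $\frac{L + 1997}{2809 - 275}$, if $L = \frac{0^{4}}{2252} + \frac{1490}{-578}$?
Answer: $\frac{288194}{366163} \approx 0.78706$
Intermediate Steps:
$L = - \frac{745}{289}$ ($L = 0 \cdot \frac{1}{2252} + 1490 \left(- \frac{1}{578}\right) = 0 - \frac{745}{289} = - \frac{745}{289} \approx -2.5779$)
$\frac{L + 1997}{2809 - 275} = \frac{- \frac{745}{289} + 1997}{2809 - 275} = \frac{576388}{289 \cdot 2534} = \frac{576388}{289} \cdot \frac{1}{2534} = \frac{288194}{366163}$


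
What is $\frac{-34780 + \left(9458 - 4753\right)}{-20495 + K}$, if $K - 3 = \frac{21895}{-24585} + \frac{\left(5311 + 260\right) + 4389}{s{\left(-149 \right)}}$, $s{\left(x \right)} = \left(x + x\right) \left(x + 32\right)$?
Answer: $\frac{213602675}{145545311} \approx 1.4676$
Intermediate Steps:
$s{\left(x \right)} = 2 x \left(32 + x\right)$
$K = \frac{51032}{21307}$ ($K = 3 + \left(\frac{21895}{-24585} + \frac{\left(5311 + 260\right) + 4389}{2 \left(-149\right) \left(32 - 149\right)}\right) = 3 + \left(21895 \left(- \frac{1}{24585}\right) + \frac{5571 + 4389}{2 \left(-149\right) \left(-117\right)}\right) = 3 - \left(\frac{4379}{4917} - \frac{9960}{34866}\right) = 3 + \left(- \frac{4379}{4917} + 9960 \cdot \frac{1}{34866}\right) = 3 + \left(- \frac{4379}{4917} + \frac{1660}{5811}\right) = 3 - \frac{12889}{21307} = \frac{51032}{21307} \approx 2.3951$)
$\frac{-34780 + \left(9458 - 4753\right)}{-20495 + K} = \frac{-34780 + \left(9458 - 4753\right)}{-20495 + \frac{51032}{21307}} = \frac{-34780 + \left(9458 - 4753\right)}{- \frac{436635933}{21307}} = \left(-34780 + 4705\right) \left(- \frac{21307}{436635933}\right) = \left(-30075\right) \left(- \frac{21307}{436635933}\right) = \frac{213602675}{145545311}$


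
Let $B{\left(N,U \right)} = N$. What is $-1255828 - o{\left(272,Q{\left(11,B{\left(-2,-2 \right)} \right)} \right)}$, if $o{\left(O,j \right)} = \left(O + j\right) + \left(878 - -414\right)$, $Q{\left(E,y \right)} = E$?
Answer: $-1257403$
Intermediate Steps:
$o{\left(O,j \right)} = 1292 + O + j$ ($o{\left(O,j \right)} = \left(O + j\right) + \left(878 + 414\right) = \left(O + j\right) + 1292 = 1292 + O + j$)
$-1255828 - o{\left(272,Q{\left(11,B{\left(-2,-2 \right)} \right)} \right)} = -1255828 - \left(1292 + 272 + 11\right) = -1255828 - 1575 = -1257403$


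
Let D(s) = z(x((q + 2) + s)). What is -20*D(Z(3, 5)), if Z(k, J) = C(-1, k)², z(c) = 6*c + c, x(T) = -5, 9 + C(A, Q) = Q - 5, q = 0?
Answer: 700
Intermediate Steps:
C(A, Q) = -14 + Q (C(A, Q) = -9 + (Q - 5) = -9 + (-5 + Q) = -14 + Q)
z(c) = 7*c
Z(k, J) = (-14 + k)²
D(s) = -35 (D(s) = 7*(-5) = -35)
-20*D(Z(3, 5)) = -20*(-35) = 700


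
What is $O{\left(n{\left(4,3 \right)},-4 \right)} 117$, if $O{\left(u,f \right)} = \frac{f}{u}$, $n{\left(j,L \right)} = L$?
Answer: $-156$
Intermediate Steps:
$O{\left(n{\left(4,3 \right)},-4 \right)} 117 = - \frac{4}{3} \cdot 117 = \left(-4\right) \frac{1}{3} \cdot 117 = \left(- \frac{4}{3}\right) 117 = -156$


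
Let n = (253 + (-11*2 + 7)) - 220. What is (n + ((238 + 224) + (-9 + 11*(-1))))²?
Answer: 211600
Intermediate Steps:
n = 18 (n = (253 + (-22 + 7)) - 220 = (253 - 15) - 220 = 238 - 220 = 18)
(n + ((238 + 224) + (-9 + 11*(-1))))² = (18 + ((238 + 224) + (-9 + 11*(-1))))² = (18 + (462 + (-9 - 11)))² = (18 + (462 - 20))² = (18 + 442)² = 460² = 211600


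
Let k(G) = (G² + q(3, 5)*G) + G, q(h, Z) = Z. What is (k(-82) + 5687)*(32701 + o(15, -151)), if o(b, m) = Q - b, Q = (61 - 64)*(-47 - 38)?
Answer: 392623779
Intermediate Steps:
Q = 255 (Q = -3*(-85) = 255)
o(b, m) = 255 - b
k(G) = G² + 6*G (k(G) = (G² + 5*G) + G = G² + 6*G)
(k(-82) + 5687)*(32701 + o(15, -151)) = (-82*(6 - 82) + 5687)*(32701 + (255 - 1*15)) = (-82*(-76) + 5687)*(32701 + (255 - 15)) = (6232 + 5687)*(32701 + 240) = 11919*32941 = 392623779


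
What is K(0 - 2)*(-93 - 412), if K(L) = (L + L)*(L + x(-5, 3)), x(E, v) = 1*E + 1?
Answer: -12120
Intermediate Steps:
x(E, v) = 1 + E (x(E, v) = E + 1 = 1 + E)
K(L) = 2*L*(-4 + L) (K(L) = (L + L)*(L + (1 - 5)) = (2*L)*(L - 4) = (2*L)*(-4 + L) = 2*L*(-4 + L))
K(0 - 2)*(-93 - 412) = (2*(0 - 2)*(-4 + (0 - 2)))*(-93 - 412) = (2*(-2)*(-4 - 2))*(-505) = (2*(-2)*(-6))*(-505) = 24*(-505) = -12120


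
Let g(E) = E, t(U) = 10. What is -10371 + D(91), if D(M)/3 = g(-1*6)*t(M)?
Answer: -10551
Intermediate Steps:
D(M) = -180 (D(M) = 3*(-1*6*10) = 3*(-6*10) = 3*(-60) = -180)
-10371 + D(91) = -10371 - 180 = -10551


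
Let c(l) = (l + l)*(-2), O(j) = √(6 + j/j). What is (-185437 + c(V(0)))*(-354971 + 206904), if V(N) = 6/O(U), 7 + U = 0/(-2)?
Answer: 27457100279 + 3553608*√7/7 ≈ 2.7458e+10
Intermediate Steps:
U = -7 (U = -7 + 0/(-2) = -7 + 0*(-½) = -7 + 0 = -7)
O(j) = √7 (O(j) = √(6 + 1) = √7)
V(N) = 6*√7/7 (V(N) = 6/(√7) = 6*(√7/7) = 6*√7/7)
c(l) = -4*l (c(l) = (2*l)*(-2) = -4*l)
(-185437 + c(V(0)))*(-354971 + 206904) = (-185437 - 24*√7/7)*(-354971 + 206904) = (-185437 - 24*√7/7)*(-148067) = 27457100279 + 3553608*√7/7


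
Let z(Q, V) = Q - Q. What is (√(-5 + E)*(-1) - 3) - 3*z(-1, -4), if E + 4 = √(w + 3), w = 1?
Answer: -3 - I*√7 ≈ -3.0 - 2.6458*I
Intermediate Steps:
z(Q, V) = 0
E = -2 (E = -4 + √(1 + 3) = -4 + √4 = -4 + 2 = -2)
(√(-5 + E)*(-1) - 3) - 3*z(-1, -4) = (√(-5 - 2)*(-1) - 3) - 3*0 = (√(-7)*(-1) - 3) + 0 = ((I*√7)*(-1) - 3) + 0 = (-I*√7 - 3) + 0 = (-3 - I*√7) + 0 = -3 - I*√7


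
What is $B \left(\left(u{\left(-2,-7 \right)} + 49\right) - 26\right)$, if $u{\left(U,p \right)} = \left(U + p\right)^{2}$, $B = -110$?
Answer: $-11440$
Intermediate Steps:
$B \left(\left(u{\left(-2,-7 \right)} + 49\right) - 26\right) = - 110 \left(\left(\left(-2 - 7\right)^{2} + 49\right) - 26\right) = - 110 \left(\left(\left(-9\right)^{2} + 49\right) - 26\right) = - 110 \left(\left(81 + 49\right) - 26\right) = - 110 \left(130 - 26\right) = \left(-110\right) 104 = -11440$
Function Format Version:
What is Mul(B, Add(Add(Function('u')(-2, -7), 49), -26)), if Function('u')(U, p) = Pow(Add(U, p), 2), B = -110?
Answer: -11440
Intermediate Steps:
Mul(B, Add(Add(Function('u')(-2, -7), 49), -26)) = Mul(-110, Add(Add(Pow(Add(-2, -7), 2), 49), -26)) = Mul(-110, Add(Add(Pow(-9, 2), 49), -26)) = Mul(-110, Add(Add(81, 49), -26)) = Mul(-110, Add(130, -26)) = Mul(-110, 104) = -11440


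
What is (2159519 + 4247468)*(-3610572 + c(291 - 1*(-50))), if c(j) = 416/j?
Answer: -254461680554572/11 ≈ -2.3133e+13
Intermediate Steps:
(2159519 + 4247468)*(-3610572 + c(291 - 1*(-50))) = (2159519 + 4247468)*(-3610572 + 416/(291 - 1*(-50))) = 6406987*(-3610572 + 416/(291 + 50)) = 6406987*(-3610572 + 416/341) = 6406987*(-1231204636/341) = -254461680554572/11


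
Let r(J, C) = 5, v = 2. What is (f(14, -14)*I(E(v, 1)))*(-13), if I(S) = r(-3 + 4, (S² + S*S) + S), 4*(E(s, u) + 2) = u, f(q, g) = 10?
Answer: -650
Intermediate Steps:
E(s, u) = -2 + u/4
I(S) = 5
(f(14, -14)*I(E(v, 1)))*(-13) = (10*5)*(-13) = 50*(-13) = -650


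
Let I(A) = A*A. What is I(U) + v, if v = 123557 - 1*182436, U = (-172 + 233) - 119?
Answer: -55515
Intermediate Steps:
U = -58 (U = 61 - 119 = -58)
I(A) = A**2
v = -58879 (v = 123557 - 182436 = -58879)
I(U) + v = (-58)**2 - 58879 = 3364 - 58879 = -55515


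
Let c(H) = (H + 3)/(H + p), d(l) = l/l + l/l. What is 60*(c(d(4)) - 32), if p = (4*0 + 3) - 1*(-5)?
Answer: -1890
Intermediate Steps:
p = 8 (p = (0 + 3) + 5 = 3 + 5 = 8)
d(l) = 2 (d(l) = 1 + 1 = 2)
c(H) = (3 + H)/(8 + H) (c(H) = (H + 3)/(H + 8) = (3 + H)/(8 + H))
60*(c(d(4)) - 32) = 60*((3 + 2)/(8 + 2) - 32) = 60*(5/10 - 32) = 60*((⅒)*5 - 32) = 60*(½ - 32) = 60*(-63/2) = -1890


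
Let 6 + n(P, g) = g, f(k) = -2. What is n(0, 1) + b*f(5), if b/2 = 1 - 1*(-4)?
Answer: -25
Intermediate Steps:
n(P, g) = -6 + g
b = 10 (b = 2*(1 - 1*(-4)) = 2*(1 + 4) = 2*5 = 10)
n(0, 1) + b*f(5) = (-6 + 1) + 10*(-2) = -5 - 20 = -25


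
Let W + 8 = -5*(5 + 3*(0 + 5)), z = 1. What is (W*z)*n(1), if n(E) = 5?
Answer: -540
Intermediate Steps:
W = -108 (W = -8 - 5*(5 + 3*(0 + 5)) = -8 - 5*(5 + 3*5) = -8 - 5*(5 + 15) = -8 - 5*20 = -8 - 100 = -108)
(W*z)*n(1) = -108*1*5 = -108*5 = -540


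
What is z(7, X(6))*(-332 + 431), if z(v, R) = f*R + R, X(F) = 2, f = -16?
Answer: -2970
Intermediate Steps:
z(v, R) = -15*R (z(v, R) = -16*R + R = -15*R)
z(7, X(6))*(-332 + 431) = (-15*2)*(-332 + 431) = -30*99 = -2970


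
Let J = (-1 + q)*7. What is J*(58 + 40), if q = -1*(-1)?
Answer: 0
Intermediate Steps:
q = 1
J = 0 (J = (-1 + 1)*7 = 0*7 = 0)
J*(58 + 40) = 0*(58 + 40) = 0*98 = 0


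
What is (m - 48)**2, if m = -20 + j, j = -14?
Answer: 6724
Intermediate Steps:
m = -34 (m = -20 - 14 = -34)
(m - 48)**2 = (-34 - 48)**2 = (-82)**2 = 6724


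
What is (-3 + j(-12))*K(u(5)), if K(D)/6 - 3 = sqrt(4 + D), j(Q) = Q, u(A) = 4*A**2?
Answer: -270 - 180*sqrt(26) ≈ -1187.8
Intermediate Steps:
K(D) = 18 + 6*sqrt(4 + D)
(-3 + j(-12))*K(u(5)) = (-3 - 12)*(18 + 6*sqrt(4 + 4*5**2)) = -15*(18 + 6*sqrt(4 + 4*25)) = -15*(18 + 6*sqrt(4 + 100)) = -15*(18 + 6*sqrt(104)) = -15*(18 + 6*(2*sqrt(26))) = -15*(18 + 12*sqrt(26)) = -270 - 180*sqrt(26)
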